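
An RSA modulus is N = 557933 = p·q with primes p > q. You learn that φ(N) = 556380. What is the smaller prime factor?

φ(n) = (p−1)(q−1) = n − (p+q) + 1, so p + q = 557933 − 556380 + 1 = 1554.
p and q are the roots of t² − 1554t + 557933 = 0.
Discriminant: 1554² − 4·557933 = 2414916 − 2231732 = 183184; √183184 = 428.
q = (1554 − 428)/2 = 563, p = (1554 + 428)/2 = 991.
Check: 563 · 991 = 557933.

563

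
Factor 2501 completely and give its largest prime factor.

61

2501 = 41 · 61
61 is prime.
So 2501 = 41 · 61; the largest prime factor is 61.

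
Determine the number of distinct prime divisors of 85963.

3

85963 = 31 · 2773
2773 = 47 · 59
85963 = 31 · 47 · 59, which has 3 distinct prime factors.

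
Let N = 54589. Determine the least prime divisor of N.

79

54589 is odd.
Digit sum 31, not divisible by 3.
Ends in 9: not divisible by 5.
7: 54589 = 7·7798 + 3
11: 54589 = 11·4962 + 7
13: 54589 = 13·4199 + 2
17: 54589 = 17·3211 + 2
19: 54589 = 19·2873 + 2
23: 54589 = 23·2373 + 10
29: 54589 = 29·1882 + 11
31: 54589 = 31·1760 + 29
37: 54589 = 37·1475 + 14
41: 54589 = 41·1331 + 18
43: 54589 = 43·1269 + 22
47: 54589 = 47·1161 + 22
53: 54589 = 53·1029 + 52
59: 54589 = 59·925 + 14
61: 54589 = 61·894 + 55
67: 54589 = 67·814 + 51
71: 54589 = 71·768 + 61
73: 54589 = 73·747 + 58
79: 54589 = 79·691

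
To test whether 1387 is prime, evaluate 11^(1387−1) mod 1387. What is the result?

1141

11^1 ≡ 11 (mod 1387)
11^2 ≡ 11^2 = 121 ≡ 121 (mod 1387)
11^4 ≡ 121^2 = 14641 ≡ 771 (mod 1387)
11^8 ≡ 771^2 = 594441 ≡ 805 (mod 1387)
11^16 ≡ 805^2 = 648025 ≡ 296 (mod 1387)
11^32 ≡ 296^2 = 87616 ≡ 235 (mod 1387)
11^64 ≡ 235^2 = 55225 ≡ 1132 (mod 1387)
11^128 ≡ 1132^2 = 1281424 ≡ 1223 (mod 1387)
11^256 ≡ 1223^2 = 1495729 ≡ 543 (mod 1387)
11^512 ≡ 543^2 = 294849 ≡ 805 (mod 1387)
11^1024 ≡ 805^2 = 648025 ≡ 296 (mod 1387)
1386 = 1024 + 256 + 64 + 32 + 8 + 2 in binary powers of 2.
So 11^1386 ≡ 296 · 543 · 1132 · 235 · 805 · 121 ≡ 1141 (mod 1387).
Since 1141 ≠ 1, base 11 is a Fermat witness: 1387 is composite.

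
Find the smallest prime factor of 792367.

29

792367 is odd.
Digit sum 34, not divisible by 3.
Ends in 7: not divisible by 5.
7: 792367 = 7·113195 + 2
11: 792367 = 11·72033 + 4
13: 792367 = 13·60951 + 4
17: 792367 = 17·46609 + 14
19: 792367 = 19·41703 + 10
23: 792367 = 23·34450 + 17
29: 792367 = 29·27323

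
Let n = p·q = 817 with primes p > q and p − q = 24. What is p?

Since p = q + 24, we have 817 = q(q + 24), so q² + 24q − 817 = 0.
Discriminant: 24² + 4·817 = 576 + 3268 = 3844; √3844 = 62.
q = (−24 + 62)/2 = 19, and p = q + 24 = 43.
Check: 19 · 43 = 817.

43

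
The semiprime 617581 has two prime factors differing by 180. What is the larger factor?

Since p = q + 180, we have 617581 = q(q + 180), so q² + 180q − 617581 = 0.
Discriminant: 180² + 4·617581 = 32400 + 2470324 = 2502724; √2502724 = 1582.
q = (−180 + 1582)/2 = 701, and p = q + 180 = 881.
Check: 701 · 881 = 617581.

881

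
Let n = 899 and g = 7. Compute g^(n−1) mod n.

7^1 ≡ 7 (mod 899)
7^2 ≡ 7^2 = 49 ≡ 49 (mod 899)
7^4 ≡ 49^2 = 2401 ≡ 603 (mod 899)
7^8 ≡ 603^2 = 363609 ≡ 413 (mod 899)
7^16 ≡ 413^2 = 170569 ≡ 658 (mod 899)
7^32 ≡ 658^2 = 432964 ≡ 545 (mod 899)
7^64 ≡ 545^2 = 297025 ≡ 355 (mod 899)
7^128 ≡ 355^2 = 126025 ≡ 165 (mod 899)
7^256 ≡ 165^2 = 27225 ≡ 255 (mod 899)
7^512 ≡ 255^2 = 65025 ≡ 297 (mod 899)
898 = 512 + 256 + 128 + 2 in binary powers of 2.
So 7^898 ≡ 297 · 255 · 165 · 49 ≡ 484 (mod 899).
Since 484 ≠ 1, base 7 is a Fermat witness: 899 is composite.

484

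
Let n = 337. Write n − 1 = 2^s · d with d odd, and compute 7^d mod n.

226

337 − 1 = 336 = 2^4 · 21, so d = 21.
7^1 ≡ 7 (mod 337)
7^2 ≡ 7^2 = 49 ≡ 49 (mod 337)
7^4 ≡ 49^2 = 2401 ≡ 42 (mod 337)
7^8 ≡ 42^2 = 1764 ≡ 79 (mod 337)
7^16 ≡ 79^2 = 6241 ≡ 175 (mod 337)
21 = 16 + 4 + 1 in binary powers of 2.
So 7^21 ≡ 175 · 42 · 7 ≡ 226 (mod 337).
Squaring chain: 226 → 189 → 336 → 1; reaches −1, so base 7 does not prove 337 composite.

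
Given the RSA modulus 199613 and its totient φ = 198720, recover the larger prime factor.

φ(n) = (p−1)(q−1) = n − (p+q) + 1, so p + q = 199613 − 198720 + 1 = 894.
p and q are the roots of t² − 894t + 199613 = 0.
Discriminant: 894² − 4·199613 = 799236 − 798452 = 784; √784 = 28.
q = (894 − 28)/2 = 433, p = (894 + 28)/2 = 461.
Check: 433 · 461 = 199613.

461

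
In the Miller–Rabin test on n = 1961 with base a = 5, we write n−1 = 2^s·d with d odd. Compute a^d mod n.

1961 − 1 = 1960 = 2^3 · 245, so d = 245.
5^1 ≡ 5 (mod 1961)
5^2 ≡ 5^2 = 25 ≡ 25 (mod 1961)
5^4 ≡ 25^2 = 625 ≡ 625 (mod 1961)
5^8 ≡ 625^2 = 390625 ≡ 386 (mod 1961)
5^16 ≡ 386^2 = 148996 ≡ 1921 (mod 1961)
5^32 ≡ 1921^2 = 3690241 ≡ 1600 (mod 1961)
5^64 ≡ 1600^2 = 2560000 ≡ 895 (mod 1961)
5^128 ≡ 895^2 = 801025 ≡ 937 (mod 1961)
245 = 128 + 64 + 32 + 16 + 4 + 1 in binary powers of 2.
So 5^245 ≡ 937 · 895 · 1600 · 1921 · 625 · 5 ≡ 775 (mod 1961).
Squaring chain: 775 → 559 → 682; never reaches −1, so base 5 is a Miller–Rabin witness that 1961 is composite.

775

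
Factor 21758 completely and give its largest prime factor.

21758 = 2 · 10879
10879 = 11 · 989
989 = 23 · 43
43 is prime.
So 21758 = 2 · 11 · 23 · 43; the largest prime factor is 43.

43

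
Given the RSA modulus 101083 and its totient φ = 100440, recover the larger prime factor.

373

φ(n) = (p−1)(q−1) = n − (p+q) + 1, so p + q = 101083 − 100440 + 1 = 644.
p and q are the roots of t² − 644t + 101083 = 0.
Discriminant: 644² − 4·101083 = 414736 − 404332 = 10404; √10404 = 102.
q = (644 − 102)/2 = 271, p = (644 + 102)/2 = 373.
Check: 271 · 373 = 101083.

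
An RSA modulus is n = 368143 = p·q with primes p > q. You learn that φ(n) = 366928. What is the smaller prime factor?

φ(n) = (p−1)(q−1) = n − (p+q) + 1, so p + q = 368143 − 366928 + 1 = 1216.
p and q are the roots of t² − 1216t + 368143 = 0.
Discriminant: 1216² − 4·368143 = 1478656 − 1472572 = 6084; √6084 = 78.
q = (1216 − 78)/2 = 569, p = (1216 + 78)/2 = 647.
Check: 569 · 647 = 368143.

569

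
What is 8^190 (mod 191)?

8^1 ≡ 8 (mod 191)
8^2 ≡ 8^2 = 64 ≡ 64 (mod 191)
8^4 ≡ 64^2 = 4096 ≡ 85 (mod 191)
8^8 ≡ 85^2 = 7225 ≡ 158 (mod 191)
8^16 ≡ 158^2 = 24964 ≡ 134 (mod 191)
8^32 ≡ 134^2 = 17956 ≡ 2 (mod 191)
8^64 ≡ 2^2 = 4 ≡ 4 (mod 191)
8^128 ≡ 4^2 = 16 ≡ 16 (mod 191)
190 = 128 + 32 + 16 + 8 + 4 + 2 in binary powers of 2.
So 8^190 ≡ 16 · 2 · 134 · 158 · 85 · 64 ≡ 1 (mod 191).
Since the result is 1, base 8 gives no evidence that 191 is composite.

1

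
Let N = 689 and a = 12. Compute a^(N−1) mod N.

12^1 ≡ 12 (mod 689)
12^2 ≡ 12^2 = 144 ≡ 144 (mod 689)
12^4 ≡ 144^2 = 20736 ≡ 66 (mod 689)
12^8 ≡ 66^2 = 4356 ≡ 222 (mod 689)
12^16 ≡ 222^2 = 49284 ≡ 365 (mod 689)
12^32 ≡ 365^2 = 133225 ≡ 248 (mod 689)
12^64 ≡ 248^2 = 61504 ≡ 183 (mod 689)
12^128 ≡ 183^2 = 33489 ≡ 417 (mod 689)
12^256 ≡ 417^2 = 173889 ≡ 261 (mod 689)
12^512 ≡ 261^2 = 68121 ≡ 599 (mod 689)
688 = 512 + 128 + 32 + 16 in binary powers of 2.
So 12^688 ≡ 599 · 417 · 248 · 365 ≡ 183 (mod 689).
Since 183 ≠ 1, base 12 is a Fermat witness: 689 is composite.

183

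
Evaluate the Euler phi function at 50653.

49284

Factor: 50653 = 37^3.
φ(50653) = 37^2·(37−1) = 49284.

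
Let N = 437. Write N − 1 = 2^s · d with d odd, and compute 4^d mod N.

437 − 1 = 436 = 2^2 · 109, so d = 109.
4^1 ≡ 4 (mod 437)
4^2 ≡ 4^2 = 16 ≡ 16 (mod 437)
4^4 ≡ 16^2 = 256 ≡ 256 (mod 437)
4^8 ≡ 256^2 = 65536 ≡ 423 (mod 437)
4^16 ≡ 423^2 = 178929 ≡ 196 (mod 437)
4^32 ≡ 196^2 = 38416 ≡ 397 (mod 437)
4^64 ≡ 397^2 = 157609 ≡ 289 (mod 437)
109 = 64 + 32 + 8 + 4 + 1 in binary powers of 2.
So 4^109 ≡ 289 · 397 · 423 · 256 · 4 ≡ 213 (mod 437).
Squaring chain: 213 → 358; never reaches −1, so base 4 is a Miller–Rabin witness that 437 is composite.

213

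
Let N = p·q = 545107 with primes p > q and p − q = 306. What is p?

Since p = q + 306, we have 545107 = q(q + 306), so q² + 306q − 545107 = 0.
Discriminant: 306² + 4·545107 = 93636 + 2180428 = 2274064; √2274064 = 1508.
q = (−306 + 1508)/2 = 601, and p = q + 306 = 907.
Check: 601 · 907 = 545107.

907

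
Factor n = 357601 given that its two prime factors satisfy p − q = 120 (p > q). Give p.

661

Since p = q + 120, we have 357601 = q(q + 120), so q² + 120q − 357601 = 0.
Discriminant: 120² + 4·357601 = 14400 + 1430404 = 1444804; √1444804 = 1202.
q = (−120 + 1202)/2 = 541, and p = q + 120 = 661.
Check: 541 · 661 = 357601.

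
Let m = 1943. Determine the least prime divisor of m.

29

1943 is odd.
Digit sum 17, not divisible by 3.
Ends in 3: not divisible by 5.
7: 1943 = 7·277 + 4
11: 1943 = 11·176 + 7
13: 1943 = 13·149 + 6
17: 1943 = 17·114 + 5
19: 1943 = 19·102 + 5
23: 1943 = 23·84 + 11
29: 1943 = 29·67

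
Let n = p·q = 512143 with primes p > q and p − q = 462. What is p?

983

Since p = q + 462, we have 512143 = q(q + 462), so q² + 462q − 512143 = 0.
Discriminant: 462² + 4·512143 = 213444 + 2048572 = 2262016; √2262016 = 1504.
q = (−462 + 1504)/2 = 521, and p = q + 462 = 983.
Check: 521 · 983 = 512143.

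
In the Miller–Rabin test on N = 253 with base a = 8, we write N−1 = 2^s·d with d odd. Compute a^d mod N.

253 − 1 = 252 = 2^2 · 63, so d = 63.
8^1 ≡ 8 (mod 253)
8^2 ≡ 8^2 = 64 ≡ 64 (mod 253)
8^4 ≡ 64^2 = 4096 ≡ 48 (mod 253)
8^8 ≡ 48^2 = 2304 ≡ 27 (mod 253)
8^16 ≡ 27^2 = 729 ≡ 223 (mod 253)
8^32 ≡ 223^2 = 49729 ≡ 141 (mod 253)
63 = 32 + 16 + 8 + 4 + 2 + 1 in binary powers of 2.
So 8^63 ≡ 141 · 223 · 27 · 48 · 64 · 8 ≡ 50 (mod 253).
Squaring chain: 50 → 223; never reaches −1, so base 8 is a Miller–Rabin witness that 253 is composite.

50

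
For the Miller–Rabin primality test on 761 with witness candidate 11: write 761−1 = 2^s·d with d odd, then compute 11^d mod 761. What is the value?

62

761 − 1 = 760 = 2^3 · 95, so d = 95.
11^1 ≡ 11 (mod 761)
11^2 ≡ 11^2 = 121 ≡ 121 (mod 761)
11^4 ≡ 121^2 = 14641 ≡ 182 (mod 761)
11^8 ≡ 182^2 = 33124 ≡ 401 (mod 761)
11^16 ≡ 401^2 = 160801 ≡ 230 (mod 761)
11^32 ≡ 230^2 = 52900 ≡ 391 (mod 761)
11^64 ≡ 391^2 = 152881 ≡ 681 (mod 761)
95 = 64 + 16 + 8 + 4 + 2 + 1 in binary powers of 2.
So 11^95 ≡ 681 · 230 · 401 · 182 · 121 · 11 ≡ 62 (mod 761).
Squaring chain: 62 → 39 → 760; reaches −1, so base 11 does not prove 761 composite.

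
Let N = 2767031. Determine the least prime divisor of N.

47

2767031 is odd.
Digit sum 26, not divisible by 3.
Ends in 1: not divisible by 5.
7: 2767031 = 7·395290 + 1
11: 2767031 = 11·251548 + 3
13: 2767031 = 13·212848 + 7
17: 2767031 = 17·162766 + 9
19: 2767031 = 19·145633 + 4
23: 2767031 = 23·120305 + 16
29: 2767031 = 29·95414 + 25
31: 2767031 = 31·89259 + 2
37: 2767031 = 37·74784 + 23
41: 2767031 = 41·67488 + 23
43: 2767031 = 43·64349 + 24
47: 2767031 = 47·58873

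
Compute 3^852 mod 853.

3^1 ≡ 3 (mod 853)
3^2 ≡ 3^2 = 9 ≡ 9 (mod 853)
3^4 ≡ 9^2 = 81 ≡ 81 (mod 853)
3^8 ≡ 81^2 = 6561 ≡ 590 (mod 853)
3^16 ≡ 590^2 = 348100 ≡ 76 (mod 853)
3^32 ≡ 76^2 = 5776 ≡ 658 (mod 853)
3^64 ≡ 658^2 = 432964 ≡ 493 (mod 853)
3^128 ≡ 493^2 = 243049 ≡ 797 (mod 853)
3^256 ≡ 797^2 = 635209 ≡ 577 (mod 853)
3^512 ≡ 577^2 = 332929 ≡ 259 (mod 853)
852 = 512 + 256 + 64 + 16 + 4 in binary powers of 2.
So 3^852 ≡ 259 · 577 · 493 · 76 · 81 ≡ 1 (mod 853).
Since the result is 1, base 3 gives no evidence that 853 is composite.

1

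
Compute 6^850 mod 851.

6^1 ≡ 6 (mod 851)
6^2 ≡ 6^2 = 36 ≡ 36 (mod 851)
6^4 ≡ 36^2 = 1296 ≡ 445 (mod 851)
6^8 ≡ 445^2 = 198025 ≡ 593 (mod 851)
6^16 ≡ 593^2 = 351649 ≡ 186 (mod 851)
6^32 ≡ 186^2 = 34596 ≡ 556 (mod 851)
6^64 ≡ 556^2 = 309136 ≡ 223 (mod 851)
6^128 ≡ 223^2 = 49729 ≡ 371 (mod 851)
6^256 ≡ 371^2 = 137641 ≡ 630 (mod 851)
6^512 ≡ 630^2 = 396900 ≡ 334 (mod 851)
850 = 512 + 256 + 64 + 16 + 2 in binary powers of 2.
So 6^850 ≡ 334 · 630 · 223 · 186 · 36 ≡ 147 (mod 851).
Since 147 ≠ 1, base 6 is a Fermat witness: 851 is composite.

147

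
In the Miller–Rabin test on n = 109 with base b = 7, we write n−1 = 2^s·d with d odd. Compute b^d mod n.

109 − 1 = 108 = 2^2 · 27, so d = 27.
7^1 ≡ 7 (mod 109)
7^2 ≡ 7^2 = 49 ≡ 49 (mod 109)
7^4 ≡ 49^2 = 2401 ≡ 3 (mod 109)
7^8 ≡ 3^2 = 9 ≡ 9 (mod 109)
7^16 ≡ 9^2 = 81 ≡ 81 (mod 109)
27 = 16 + 8 + 2 + 1 in binary powers of 2.
So 7^27 ≡ 81 · 9 · 49 · 7 ≡ 1 (mod 109).
Since 7^d ≡ 1 (mod 109), base 7 does not prove 109 composite.

1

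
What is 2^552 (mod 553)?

2^1 ≡ 2 (mod 553)
2^2 ≡ 2^2 = 4 ≡ 4 (mod 553)
2^4 ≡ 4^2 = 16 ≡ 16 (mod 553)
2^8 ≡ 16^2 = 256 ≡ 256 (mod 553)
2^16 ≡ 256^2 = 65536 ≡ 282 (mod 553)
2^32 ≡ 282^2 = 79524 ≡ 445 (mod 553)
2^64 ≡ 445^2 = 198025 ≡ 51 (mod 553)
2^128 ≡ 51^2 = 2601 ≡ 389 (mod 553)
2^256 ≡ 389^2 = 151321 ≡ 352 (mod 553)
2^512 ≡ 352^2 = 123904 ≡ 32 (mod 553)
552 = 512 + 32 + 8 in binary powers of 2.
So 2^552 ≡ 32 · 445 · 256 ≡ 64 (mod 553).
Since 64 ≠ 1, base 2 is a Fermat witness: 553 is composite.

64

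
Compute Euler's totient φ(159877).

149184

Factor: 159877 = 29 · 37 · 149.
φ(159877) = (29−1) · (37−1) · (149−1) = 28 · 36 · 148 = 149184.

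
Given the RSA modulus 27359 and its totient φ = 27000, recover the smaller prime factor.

φ(n) = (p−1)(q−1) = n − (p+q) + 1, so p + q = 27359 − 27000 + 1 = 360.
p and q are the roots of t² − 360t + 27359 = 0.
Discriminant: 360² − 4·27359 = 129600 − 109436 = 20164; √20164 = 142.
q = (360 − 142)/2 = 109, p = (360 + 142)/2 = 251.
Check: 109 · 251 = 27359.

109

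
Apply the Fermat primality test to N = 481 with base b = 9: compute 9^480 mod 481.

248

9^1 ≡ 9 (mod 481)
9^2 ≡ 9^2 = 81 ≡ 81 (mod 481)
9^4 ≡ 81^2 = 6561 ≡ 308 (mod 481)
9^8 ≡ 308^2 = 94864 ≡ 107 (mod 481)
9^16 ≡ 107^2 = 11449 ≡ 386 (mod 481)
9^32 ≡ 386^2 = 148996 ≡ 367 (mod 481)
9^64 ≡ 367^2 = 134689 ≡ 9 (mod 481)
9^128 ≡ 9^2 = 81 ≡ 81 (mod 481)
9^256 ≡ 81^2 = 6561 ≡ 308 (mod 481)
480 = 256 + 128 + 64 + 32 in binary powers of 2.
So 9^480 ≡ 308 · 81 · 9 · 367 ≡ 248 (mod 481).
Since 248 ≠ 1, base 9 is a Fermat witness: 481 is composite.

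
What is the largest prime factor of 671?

61

671 = 11 · 61
61 is prime.
So 671 = 11 · 61; the largest prime factor is 61.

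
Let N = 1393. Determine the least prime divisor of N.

1393 is odd.
Digit sum 16, not divisible by 3.
Ends in 3: not divisible by 5.
7: 1393 = 7·199

7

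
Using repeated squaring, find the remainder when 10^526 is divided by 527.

382

10^1 ≡ 10 (mod 527)
10^2 ≡ 10^2 = 100 ≡ 100 (mod 527)
10^4 ≡ 100^2 = 10000 ≡ 514 (mod 527)
10^8 ≡ 514^2 = 264196 ≡ 169 (mod 527)
10^16 ≡ 169^2 = 28561 ≡ 103 (mod 527)
10^32 ≡ 103^2 = 10609 ≡ 69 (mod 527)
10^64 ≡ 69^2 = 4761 ≡ 18 (mod 527)
10^128 ≡ 18^2 = 324 ≡ 324 (mod 527)
10^256 ≡ 324^2 = 104976 ≡ 103 (mod 527)
10^512 ≡ 103^2 = 10609 ≡ 69 (mod 527)
526 = 512 + 8 + 4 + 2 in binary powers of 2.
So 10^526 ≡ 69 · 169 · 514 · 100 ≡ 382 (mod 527).
Since 382 ≠ 1, base 10 is a Fermat witness: 527 is composite.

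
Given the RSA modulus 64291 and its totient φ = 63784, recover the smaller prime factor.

239

φ(n) = (p−1)(q−1) = n − (p+q) + 1, so p + q = 64291 − 63784 + 1 = 508.
p and q are the roots of t² − 508t + 64291 = 0.
Discriminant: 508² − 4·64291 = 258064 − 257164 = 900; √900 = 30.
q = (508 − 30)/2 = 239, p = (508 + 30)/2 = 269.
Check: 239 · 269 = 64291.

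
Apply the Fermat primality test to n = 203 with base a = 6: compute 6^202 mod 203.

169

6^1 ≡ 6 (mod 203)
6^2 ≡ 6^2 = 36 ≡ 36 (mod 203)
6^4 ≡ 36^2 = 1296 ≡ 78 (mod 203)
6^8 ≡ 78^2 = 6084 ≡ 197 (mod 203)
6^16 ≡ 197^2 = 38809 ≡ 36 (mod 203)
6^32 ≡ 36^2 = 1296 ≡ 78 (mod 203)
6^64 ≡ 78^2 = 6084 ≡ 197 (mod 203)
6^128 ≡ 197^2 = 38809 ≡ 36 (mod 203)
202 = 128 + 64 + 8 + 2 in binary powers of 2.
So 6^202 ≡ 36 · 197 · 197 · 36 ≡ 169 (mod 203).
Since 169 ≠ 1, base 6 is a Fermat witness: 203 is composite.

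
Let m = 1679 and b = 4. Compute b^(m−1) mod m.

4^1 ≡ 4 (mod 1679)
4^2 ≡ 4^2 = 16 ≡ 16 (mod 1679)
4^4 ≡ 16^2 = 256 ≡ 256 (mod 1679)
4^8 ≡ 256^2 = 65536 ≡ 55 (mod 1679)
4^16 ≡ 55^2 = 3025 ≡ 1346 (mod 1679)
4^32 ≡ 1346^2 = 1811716 ≡ 75 (mod 1679)
4^64 ≡ 75^2 = 5625 ≡ 588 (mod 1679)
4^128 ≡ 588^2 = 345744 ≡ 1549 (mod 1679)
4^256 ≡ 1549^2 = 2399401 ≡ 110 (mod 1679)
4^512 ≡ 110^2 = 12100 ≡ 347 (mod 1679)
4^1024 ≡ 347^2 = 120409 ≡ 1200 (mod 1679)
1678 = 1024 + 512 + 128 + 8 + 4 + 2 in binary powers of 2.
So 4^1678 ≡ 1200 · 347 · 1549 · 55 · 256 · 16 ≡ 1497 (mod 1679).
Since 1497 ≠ 1, base 4 is a Fermat witness: 1679 is composite.

1497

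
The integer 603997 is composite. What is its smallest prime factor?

603997 is odd.
Digit sum 34, not divisible by 3.
Ends in 7: not divisible by 5.
7: 603997 = 7·86285 + 2
11: 603997 = 11·54908 + 9
13: 603997 = 13·46461 + 4
17: 603997 = 17·35529 + 4
19: 603997 = 19·31789 + 6
23: 603997 = 23·26260 + 17
29: 603997 = 29·20827 + 14
31: 603997 = 31·19483 + 24
37: 603997 = 37·16324 + 9
41: 603997 = 41·14731 + 26
43: 603997 = 43·14046 + 19
47: 603997 = 47·12851

47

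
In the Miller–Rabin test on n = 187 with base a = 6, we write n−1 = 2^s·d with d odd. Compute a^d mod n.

187 − 1 = 186 = 2^1 · 93, so d = 93.
6^1 ≡ 6 (mod 187)
6^2 ≡ 6^2 = 36 ≡ 36 (mod 187)
6^4 ≡ 36^2 = 1296 ≡ 174 (mod 187)
6^8 ≡ 174^2 = 30276 ≡ 169 (mod 187)
6^16 ≡ 169^2 = 28561 ≡ 137 (mod 187)
6^32 ≡ 137^2 = 18769 ≡ 69 (mod 187)
6^64 ≡ 69^2 = 4761 ≡ 86 (mod 187)
93 = 64 + 16 + 8 + 4 + 1 in binary powers of 2.
So 6^93 ≡ 86 · 137 · 169 · 174 · 6 ≡ 95 (mod 187).
Squaring chain: 95; never reaches −1, so base 6 is a Miller–Rabin witness that 187 is composite.

95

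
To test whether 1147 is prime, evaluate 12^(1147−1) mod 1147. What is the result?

12^1 ≡ 12 (mod 1147)
12^2 ≡ 12^2 = 144 ≡ 144 (mod 1147)
12^4 ≡ 144^2 = 20736 ≡ 90 (mod 1147)
12^8 ≡ 90^2 = 8100 ≡ 71 (mod 1147)
12^16 ≡ 71^2 = 5041 ≡ 453 (mod 1147)
12^32 ≡ 453^2 = 205209 ≡ 1043 (mod 1147)
12^64 ≡ 1043^2 = 1087849 ≡ 493 (mod 1147)
12^128 ≡ 493^2 = 243049 ≡ 1032 (mod 1147)
12^256 ≡ 1032^2 = 1065024 ≡ 608 (mod 1147)
12^512 ≡ 608^2 = 369664 ≡ 330 (mod 1147)
12^1024 ≡ 330^2 = 108900 ≡ 1082 (mod 1147)
1146 = 1024 + 64 + 32 + 16 + 8 + 2 in binary powers of 2.
So 12^1146 ≡ 1082 · 493 · 1043 · 453 · 71 · 144 ≡ 1025 (mod 1147).
Since 1025 ≠ 1, base 12 is a Fermat witness: 1147 is composite.

1025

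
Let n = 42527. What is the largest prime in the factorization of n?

42527 = 23 · 1849
1849 = 43 · 43
43 = 43 · 1
So 42527 = 23 · 43^2; the largest prime factor is 43.

43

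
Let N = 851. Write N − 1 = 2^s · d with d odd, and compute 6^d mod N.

851 − 1 = 850 = 2^1 · 425, so d = 425.
6^1 ≡ 6 (mod 851)
6^2 ≡ 6^2 = 36 ≡ 36 (mod 851)
6^4 ≡ 36^2 = 1296 ≡ 445 (mod 851)
6^8 ≡ 445^2 = 198025 ≡ 593 (mod 851)
6^16 ≡ 593^2 = 351649 ≡ 186 (mod 851)
6^32 ≡ 186^2 = 34596 ≡ 556 (mod 851)
6^64 ≡ 556^2 = 309136 ≡ 223 (mod 851)
6^128 ≡ 223^2 = 49729 ≡ 371 (mod 851)
6^256 ≡ 371^2 = 137641 ≡ 630 (mod 851)
425 = 256 + 128 + 32 + 8 + 1 in binary powers of 2.
So 6^425 ≡ 630 · 371 · 556 · 593 · 6 ≡ 302 (mod 851).
Squaring chain: 302; never reaches −1, so base 6 is a Miller–Rabin witness that 851 is composite.

302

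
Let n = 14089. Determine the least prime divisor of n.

73

14089 is odd.
Digit sum 22, not divisible by 3.
Ends in 9: not divisible by 5.
7: 14089 = 7·2012 + 5
11: 14089 = 11·1280 + 9
13: 14089 = 13·1083 + 10
17: 14089 = 17·828 + 13
19: 14089 = 19·741 + 10
23: 14089 = 23·612 + 13
29: 14089 = 29·485 + 24
31: 14089 = 31·454 + 15
37: 14089 = 37·380 + 29
41: 14089 = 41·343 + 26
43: 14089 = 43·327 + 28
47: 14089 = 47·299 + 36
53: 14089 = 53·265 + 44
59: 14089 = 59·238 + 47
61: 14089 = 61·230 + 59
67: 14089 = 67·210 + 19
71: 14089 = 71·198 + 31
73: 14089 = 73·193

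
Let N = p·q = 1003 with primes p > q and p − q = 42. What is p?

Since p = q + 42, we have 1003 = q(q + 42), so q² + 42q − 1003 = 0.
Discriminant: 42² + 4·1003 = 1764 + 4012 = 5776; √5776 = 76.
q = (−42 + 76)/2 = 17, and p = q + 42 = 59.
Check: 17 · 59 = 1003.

59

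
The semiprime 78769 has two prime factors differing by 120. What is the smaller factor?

Since p = q + 120, we have 78769 = q(q + 120), so q² + 120q − 78769 = 0.
Discriminant: 120² + 4·78769 = 14400 + 315076 = 329476; √329476 = 574.
q = (−120 + 574)/2 = 227, and p = q + 120 = 347.
Check: 227 · 347 = 78769.

227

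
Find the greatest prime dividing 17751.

97

17751 = 3 · 5917
5917 = 61 · 97
97 is prime.
So 17751 = 3 · 61 · 97; the largest prime factor is 97.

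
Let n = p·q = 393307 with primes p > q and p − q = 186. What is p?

Since p = q + 186, we have 393307 = q(q + 186), so q² + 186q − 393307 = 0.
Discriminant: 186² + 4·393307 = 34596 + 1573228 = 1607824; √1607824 = 1268.
q = (−186 + 1268)/2 = 541, and p = q + 186 = 727.
Check: 541 · 727 = 393307.

727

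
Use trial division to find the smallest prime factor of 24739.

24739 is odd.
Digit sum 25, not divisible by 3.
Ends in 9: not divisible by 5.
7: 24739 = 7·3534 + 1
11: 24739 = 11·2249

11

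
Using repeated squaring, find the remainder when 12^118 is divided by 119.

12^1 ≡ 12 (mod 119)
12^2 ≡ 12^2 = 144 ≡ 25 (mod 119)
12^4 ≡ 25^2 = 625 ≡ 30 (mod 119)
12^8 ≡ 30^2 = 900 ≡ 67 (mod 119)
12^16 ≡ 67^2 = 4489 ≡ 86 (mod 119)
12^32 ≡ 86^2 = 7396 ≡ 18 (mod 119)
12^64 ≡ 18^2 = 324 ≡ 86 (mod 119)
118 = 64 + 32 + 16 + 4 + 2 in binary powers of 2.
So 12^118 ≡ 86 · 18 · 86 · 30 · 25 ≡ 2 (mod 119).
Since 2 ≠ 1, base 12 is a Fermat witness: 119 is composite.

2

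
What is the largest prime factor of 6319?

6319 = 71 · 89
89 is prime.
So 6319 = 71 · 89; the largest prime factor is 89.

89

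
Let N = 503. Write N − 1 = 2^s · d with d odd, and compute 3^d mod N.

1

503 − 1 = 502 = 2^1 · 251, so d = 251.
3^1 ≡ 3 (mod 503)
3^2 ≡ 3^2 = 9 ≡ 9 (mod 503)
3^4 ≡ 9^2 = 81 ≡ 81 (mod 503)
3^8 ≡ 81^2 = 6561 ≡ 22 (mod 503)
3^16 ≡ 22^2 = 484 ≡ 484 (mod 503)
3^32 ≡ 484^2 = 234256 ≡ 361 (mod 503)
3^64 ≡ 361^2 = 130321 ≡ 44 (mod 503)
3^128 ≡ 44^2 = 1936 ≡ 427 (mod 503)
251 = 128 + 64 + 32 + 16 + 8 + 2 + 1 in binary powers of 2.
So 3^251 ≡ 427 · 44 · 361 · 484 · 22 · 9 · 3 ≡ 1 (mod 503).
Since 3^d ≡ 1 (mod 503), base 3 does not prove 503 composite.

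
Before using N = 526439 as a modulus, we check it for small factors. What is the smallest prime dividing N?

526439 is odd.
Digit sum 29, not divisible by 3.
Ends in 9: not divisible by 5.
7: 526439 = 7·75205 + 4
11: 526439 = 11·47858 + 1
13: 526439 = 13·40495 + 4
17: 526439 = 17·30967

17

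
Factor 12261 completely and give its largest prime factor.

67

12261 = 3 · 4087
4087 = 61 · 67
67 is prime.
So 12261 = 3 · 61 · 67; the largest prime factor is 67.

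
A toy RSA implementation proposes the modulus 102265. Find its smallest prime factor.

102265 is odd.
Digit sum 16, not divisible by 3.
Ends in 5: divisible by 5.

5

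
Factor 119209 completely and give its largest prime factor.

73

119209 = 23 · 5183
5183 = 71 · 73
73 is prime.
So 119209 = 23 · 71 · 73; the largest prime factor is 73.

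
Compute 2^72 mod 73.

2^1 ≡ 2 (mod 73)
2^2 ≡ 2^2 = 4 ≡ 4 (mod 73)
2^4 ≡ 4^2 = 16 ≡ 16 (mod 73)
2^8 ≡ 16^2 = 256 ≡ 37 (mod 73)
2^16 ≡ 37^2 = 1369 ≡ 55 (mod 73)
2^32 ≡ 55^2 = 3025 ≡ 32 (mod 73)
2^64 ≡ 32^2 = 1024 ≡ 2 (mod 73)
72 = 64 + 8 in binary powers of 2.
So 2^72 ≡ 2 · 37 ≡ 1 (mod 73).
Since the result is 1, base 2 gives no evidence that 73 is composite.

1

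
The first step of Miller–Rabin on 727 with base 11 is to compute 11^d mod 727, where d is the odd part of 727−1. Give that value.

727 − 1 = 726 = 2^1 · 363, so d = 363.
11^1 ≡ 11 (mod 727)
11^2 ≡ 11^2 = 121 ≡ 121 (mod 727)
11^4 ≡ 121^2 = 14641 ≡ 101 (mod 727)
11^8 ≡ 101^2 = 10201 ≡ 23 (mod 727)
11^16 ≡ 23^2 = 529 ≡ 529 (mod 727)
11^32 ≡ 529^2 = 279841 ≡ 673 (mod 727)
11^64 ≡ 673^2 = 452929 ≡ 8 (mod 727)
11^128 ≡ 8^2 = 64 ≡ 64 (mod 727)
11^256 ≡ 64^2 = 4096 ≡ 461 (mod 727)
363 = 256 + 64 + 32 + 8 + 2 + 1 in binary powers of 2.
So 11^363 ≡ 461 · 8 · 673 · 23 · 121 · 11 ≡ 726 (mod 727).
Since 11^d ≡ 726 (mod 727), base 11 does not prove 727 composite.

726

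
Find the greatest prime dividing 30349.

89

30349 = 11 · 2759
2759 = 31 · 89
89 is prime.
So 30349 = 11 · 31 · 89; the largest prime factor is 89.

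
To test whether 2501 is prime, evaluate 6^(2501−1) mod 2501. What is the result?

6^1 ≡ 6 (mod 2501)
6^2 ≡ 6^2 = 36 ≡ 36 (mod 2501)
6^4 ≡ 36^2 = 1296 ≡ 1296 (mod 2501)
6^8 ≡ 1296^2 = 1679616 ≡ 1445 (mod 2501)
6^16 ≡ 1445^2 = 2088025 ≡ 2191 (mod 2501)
6^32 ≡ 2191^2 = 4800481 ≡ 1062 (mod 2501)
6^64 ≡ 1062^2 = 1127844 ≡ 2394 (mod 2501)
6^128 ≡ 2394^2 = 5731236 ≡ 1445 (mod 2501)
6^256 ≡ 1445^2 = 2088025 ≡ 2191 (mod 2501)
6^512 ≡ 2191^2 = 4800481 ≡ 1062 (mod 2501)
6^1024 ≡ 1062^2 = 1127844 ≡ 2394 (mod 2501)
6^2048 ≡ 2394^2 = 5731236 ≡ 1445 (mod 2501)
2500 = 2048 + 256 + 128 + 64 + 4 in binary powers of 2.
So 6^2500 ≡ 1445 · 2191 · 1445 · 2394 · 1296 ≡ 1721 (mod 2501).
Since 1721 ≠ 1, base 6 is a Fermat witness: 2501 is composite.

1721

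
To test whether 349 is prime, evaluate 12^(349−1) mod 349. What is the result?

1

12^1 ≡ 12 (mod 349)
12^2 ≡ 12^2 = 144 ≡ 144 (mod 349)
12^4 ≡ 144^2 = 20736 ≡ 145 (mod 349)
12^8 ≡ 145^2 = 21025 ≡ 85 (mod 349)
12^16 ≡ 85^2 = 7225 ≡ 245 (mod 349)
12^32 ≡ 245^2 = 60025 ≡ 346 (mod 349)
12^64 ≡ 346^2 = 119716 ≡ 9 (mod 349)
12^128 ≡ 9^2 = 81 ≡ 81 (mod 349)
12^256 ≡ 81^2 = 6561 ≡ 279 (mod 349)
348 = 256 + 64 + 16 + 8 + 4 in binary powers of 2.
So 12^348 ≡ 279 · 9 · 245 · 85 · 145 ≡ 1 (mod 349).
Since the result is 1, base 12 gives no evidence that 349 is composite.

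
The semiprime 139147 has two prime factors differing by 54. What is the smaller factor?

347

Since p = q + 54, we have 139147 = q(q + 54), so q² + 54q − 139147 = 0.
Discriminant: 54² + 4·139147 = 2916 + 556588 = 559504; √559504 = 748.
q = (−54 + 748)/2 = 347, and p = q + 54 = 401.
Check: 347 · 401 = 139147.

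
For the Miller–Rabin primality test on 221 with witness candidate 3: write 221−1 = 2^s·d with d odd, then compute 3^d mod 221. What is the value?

198

221 − 1 = 220 = 2^2 · 55, so d = 55.
3^1 ≡ 3 (mod 221)
3^2 ≡ 3^2 = 9 ≡ 9 (mod 221)
3^4 ≡ 9^2 = 81 ≡ 81 (mod 221)
3^8 ≡ 81^2 = 6561 ≡ 152 (mod 221)
3^16 ≡ 152^2 = 23104 ≡ 120 (mod 221)
3^32 ≡ 120^2 = 14400 ≡ 35 (mod 221)
55 = 32 + 16 + 4 + 2 + 1 in binary powers of 2.
So 3^55 ≡ 35 · 120 · 81 · 9 · 3 ≡ 198 (mod 221).
Squaring chain: 198 → 87; never reaches −1, so base 3 is a Miller–Rabin witness that 221 is composite.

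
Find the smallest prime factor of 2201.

31

2201 is odd.
Digit sum 5, not divisible by 3.
Ends in 1: not divisible by 5.
7: 2201 = 7·314 + 3
11: 2201 = 11·200 + 1
13: 2201 = 13·169 + 4
17: 2201 = 17·129 + 8
19: 2201 = 19·115 + 16
23: 2201 = 23·95 + 16
29: 2201 = 29·75 + 26
31: 2201 = 31·71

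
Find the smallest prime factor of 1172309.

43

1172309 is odd.
Digit sum 23, not divisible by 3.
Ends in 9: not divisible by 5.
7: 1172309 = 7·167472 + 5
11: 1172309 = 11·106573 + 6
13: 1172309 = 13·90177 + 8
17: 1172309 = 17·68959 + 6
19: 1172309 = 19·61700 + 9
23: 1172309 = 23·50969 + 22
29: 1172309 = 29·40424 + 13
31: 1172309 = 31·37816 + 13
37: 1172309 = 37·31684 + 1
41: 1172309 = 41·28592 + 37
43: 1172309 = 43·27263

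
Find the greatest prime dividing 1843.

97

1843 = 19 · 97
97 is prime.
So 1843 = 19 · 97; the largest prime factor is 97.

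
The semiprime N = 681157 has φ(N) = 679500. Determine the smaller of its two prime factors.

751

φ(n) = (p−1)(q−1) = n − (p+q) + 1, so p + q = 681157 − 679500 + 1 = 1658.
p and q are the roots of t² − 1658t + 681157 = 0.
Discriminant: 1658² − 4·681157 = 2748964 − 2724628 = 24336; √24336 = 156.
q = (1658 − 156)/2 = 751, p = (1658 + 156)/2 = 907.
Check: 751 · 907 = 681157.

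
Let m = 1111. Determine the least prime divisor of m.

11

1111 is odd.
Digit sum 4, not divisible by 3.
Ends in 1: not divisible by 5.
7: 1111 = 7·158 + 5
11: 1111 = 11·101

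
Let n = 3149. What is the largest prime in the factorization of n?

3149 = 47 · 67
67 is prime.
So 3149 = 47 · 67; the largest prime factor is 67.

67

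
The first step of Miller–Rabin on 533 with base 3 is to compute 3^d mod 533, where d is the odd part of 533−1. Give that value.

120

533 − 1 = 532 = 2^2 · 133, so d = 133.
3^1 ≡ 3 (mod 533)
3^2 ≡ 3^2 = 9 ≡ 9 (mod 533)
3^4 ≡ 9^2 = 81 ≡ 81 (mod 533)
3^8 ≡ 81^2 = 6561 ≡ 165 (mod 533)
3^16 ≡ 165^2 = 27225 ≡ 42 (mod 533)
3^32 ≡ 42^2 = 1764 ≡ 165 (mod 533)
3^64 ≡ 165^2 = 27225 ≡ 42 (mod 533)
3^128 ≡ 42^2 = 1764 ≡ 165 (mod 533)
133 = 128 + 4 + 1 in binary powers of 2.
So 3^133 ≡ 165 · 81 · 3 ≡ 120 (mod 533).
Squaring chain: 120 → 9; never reaches −1, so base 3 is a Miller–Rabin witness that 533 is composite.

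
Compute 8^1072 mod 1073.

803

8^1 ≡ 8 (mod 1073)
8^2 ≡ 8^2 = 64 ≡ 64 (mod 1073)
8^4 ≡ 64^2 = 4096 ≡ 877 (mod 1073)
8^8 ≡ 877^2 = 769129 ≡ 861 (mod 1073)
8^16 ≡ 861^2 = 741321 ≡ 951 (mod 1073)
8^32 ≡ 951^2 = 904401 ≡ 935 (mod 1073)
8^64 ≡ 935^2 = 874225 ≡ 803 (mod 1073)
8^128 ≡ 803^2 = 644809 ≡ 1009 (mod 1073)
8^256 ≡ 1009^2 = 1018081 ≡ 877 (mod 1073)
8^512 ≡ 877^2 = 769129 ≡ 861 (mod 1073)
8^1024 ≡ 861^2 = 741321 ≡ 951 (mod 1073)
1072 = 1024 + 32 + 16 in binary powers of 2.
So 8^1072 ≡ 951 · 935 · 951 ≡ 803 (mod 1073).
Since 803 ≠ 1, base 8 is a Fermat witness: 1073 is composite.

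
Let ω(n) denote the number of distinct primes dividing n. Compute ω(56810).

5

56810 = 2 · 28405
28405 = 5 · 5681
5681 = 13 · 437
437 = 19 · 23
56810 = 2 · 5 · 13 · 19 · 23, which has 5 distinct prime factors.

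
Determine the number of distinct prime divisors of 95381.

4

95381 = 11 · 8671
8671 = 13 · 667
667 = 23 · 29
95381 = 11 · 13 · 23 · 29, which has 4 distinct prime factors.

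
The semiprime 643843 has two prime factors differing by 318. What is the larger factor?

977

Since p = q + 318, we have 643843 = q(q + 318), so q² + 318q − 643843 = 0.
Discriminant: 318² + 4·643843 = 101124 + 2575372 = 2676496; √2676496 = 1636.
q = (−318 + 1636)/2 = 659, and p = q + 318 = 977.
Check: 659 · 977 = 643843.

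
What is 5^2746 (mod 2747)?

5^1 ≡ 5 (mod 2747)
5^2 ≡ 5^2 = 25 ≡ 25 (mod 2747)
5^4 ≡ 25^2 = 625 ≡ 625 (mod 2747)
5^8 ≡ 625^2 = 390625 ≡ 551 (mod 2747)
5^16 ≡ 551^2 = 303601 ≡ 1431 (mod 2747)
5^32 ≡ 1431^2 = 2047761 ≡ 1246 (mod 2747)
5^64 ≡ 1246^2 = 1552516 ≡ 461 (mod 2747)
5^128 ≡ 461^2 = 212521 ≡ 1002 (mod 2747)
5^256 ≡ 1002^2 = 1004004 ≡ 1349 (mod 2747)
5^512 ≡ 1349^2 = 1819801 ≡ 1287 (mod 2747)
5^1024 ≡ 1287^2 = 1656369 ≡ 2675 (mod 2747)
5^2048 ≡ 2675^2 = 7155625 ≡ 2437 (mod 2747)
2746 = 2048 + 512 + 128 + 32 + 16 + 8 + 2 in binary powers of 2.
So 5^2746 ≡ 2437 · 1287 · 1002 · 1246 · 1431 · 551 · 25 ≡ 332 (mod 2747).
Since 332 ≠ 1, base 5 is a Fermat witness: 2747 is composite.

332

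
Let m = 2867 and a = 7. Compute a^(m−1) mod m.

7^1 ≡ 7 (mod 2867)
7^2 ≡ 7^2 = 49 ≡ 49 (mod 2867)
7^4 ≡ 49^2 = 2401 ≡ 2401 (mod 2867)
7^8 ≡ 2401^2 = 5764801 ≡ 2131 (mod 2867)
7^16 ≡ 2131^2 = 4541161 ≡ 2700 (mod 2867)
7^32 ≡ 2700^2 = 7290000 ≡ 2086 (mod 2867)
7^64 ≡ 2086^2 = 4351396 ≡ 2157 (mod 2867)
7^128 ≡ 2157^2 = 4652649 ≡ 2375 (mod 2867)
7^256 ≡ 2375^2 = 5640625 ≡ 1236 (mod 2867)
7^512 ≡ 1236^2 = 1527696 ≡ 2452 (mod 2867)
7^1024 ≡ 2452^2 = 6012304 ≡ 205 (mod 2867)
7^2048 ≡ 205^2 = 42025 ≡ 1887 (mod 2867)
2866 = 2048 + 512 + 256 + 32 + 16 + 2 in binary powers of 2.
So 7^2866 ≡ 1887 · 2452 · 1236 · 2086 · 2700 · 49 ≡ 1021 (mod 2867).
Since 1021 ≠ 1, base 7 is a Fermat witness: 2867 is composite.

1021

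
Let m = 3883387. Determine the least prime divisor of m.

3883387 is odd.
Digit sum 40, not divisible by 3.
Ends in 7: not divisible by 5.
7: 3883387 = 7·554769 + 4
11: 3883387 = 11·353035 + 2
13: 3883387 = 13·298722 + 1
17: 3883387 = 17·228434 + 9
19: 3883387 = 19·204388 + 15
23: 3883387 = 23·168842 + 21
29: 3883387 = 29·133909 + 26
31: 3883387 = 31·125270 + 17
37: 3883387 = 37·104956 + 15
41: 3883387 = 41·94716 + 31
43: 3883387 = 43·90311 + 14
47: 3883387 = 47·82625 + 12
53: 3883387 = 53·73271 + 24
59: 3883387 = 59·65820 + 7
61: 3883387 = 61·63662 + 5
67: 3883387 = 67·57961

67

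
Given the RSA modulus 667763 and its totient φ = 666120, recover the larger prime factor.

φ(n) = (p−1)(q−1) = n − (p+q) + 1, so p + q = 667763 − 666120 + 1 = 1644.
p and q are the roots of t² − 1644t + 667763 = 0.
Discriminant: 1644² − 4·667763 = 2702736 − 2671052 = 31684; √31684 = 178.
q = (1644 − 178)/2 = 733, p = (1644 + 178)/2 = 911.
Check: 733 · 911 = 667763.

911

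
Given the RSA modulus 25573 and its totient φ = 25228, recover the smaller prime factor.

107

φ(n) = (p−1)(q−1) = n − (p+q) + 1, so p + q = 25573 − 25228 + 1 = 346.
p and q are the roots of t² − 346t + 25573 = 0.
Discriminant: 346² − 4·25573 = 119716 − 102292 = 17424; √17424 = 132.
q = (346 − 132)/2 = 107, p = (346 + 132)/2 = 239.
Check: 107 · 239 = 25573.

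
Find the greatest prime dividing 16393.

97

16393 = 13 · 1261
1261 = 13 · 97
97 is prime.
So 16393 = 13^2 · 97; the largest prime factor is 97.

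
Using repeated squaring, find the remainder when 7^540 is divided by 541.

7^1 ≡ 7 (mod 541)
7^2 ≡ 7^2 = 49 ≡ 49 (mod 541)
7^4 ≡ 49^2 = 2401 ≡ 237 (mod 541)
7^8 ≡ 237^2 = 56169 ≡ 446 (mod 541)
7^16 ≡ 446^2 = 198916 ≡ 369 (mod 541)
7^32 ≡ 369^2 = 136161 ≡ 370 (mod 541)
7^64 ≡ 370^2 = 136900 ≡ 27 (mod 541)
7^128 ≡ 27^2 = 729 ≡ 188 (mod 541)
7^256 ≡ 188^2 = 35344 ≡ 179 (mod 541)
7^512 ≡ 179^2 = 32041 ≡ 122 (mod 541)
540 = 512 + 16 + 8 + 4 in binary powers of 2.
So 7^540 ≡ 122 · 369 · 446 · 237 ≡ 1 (mod 541).
Since the result is 1, base 7 gives no evidence that 541 is composite.

1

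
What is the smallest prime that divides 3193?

31

3193 is odd.
Digit sum 16, not divisible by 3.
Ends in 3: not divisible by 5.
7: 3193 = 7·456 + 1
11: 3193 = 11·290 + 3
13: 3193 = 13·245 + 8
17: 3193 = 17·187 + 14
19: 3193 = 19·168 + 1
23: 3193 = 23·138 + 19
29: 3193 = 29·110 + 3
31: 3193 = 31·103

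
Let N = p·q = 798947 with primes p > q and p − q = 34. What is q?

877

Since p = q + 34, we have 798947 = q(q + 34), so q² + 34q − 798947 = 0.
Discriminant: 34² + 4·798947 = 1156 + 3195788 = 3196944; √3196944 = 1788.
q = (−34 + 1788)/2 = 877, and p = q + 34 = 911.
Check: 877 · 911 = 798947.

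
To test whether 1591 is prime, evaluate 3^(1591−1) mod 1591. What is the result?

3^1 ≡ 3 (mod 1591)
3^2 ≡ 3^2 = 9 ≡ 9 (mod 1591)
3^4 ≡ 9^2 = 81 ≡ 81 (mod 1591)
3^8 ≡ 81^2 = 6561 ≡ 197 (mod 1591)
3^16 ≡ 197^2 = 38809 ≡ 625 (mod 1591)
3^32 ≡ 625^2 = 390625 ≡ 830 (mod 1591)
3^64 ≡ 830^2 = 688900 ≡ 1588 (mod 1591)
3^128 ≡ 1588^2 = 2521744 ≡ 9 (mod 1591)
3^256 ≡ 9^2 = 81 ≡ 81 (mod 1591)
3^512 ≡ 81^2 = 6561 ≡ 197 (mod 1591)
3^1024 ≡ 197^2 = 38809 ≡ 625 (mod 1591)
1590 = 1024 + 512 + 32 + 16 + 4 + 2 in binary powers of 2.
So 3^1590 ≡ 625 · 197 · 830 · 625 · 81 · 9 ≡ 322 (mod 1591).
Since 322 ≠ 1, base 3 is a Fermat witness: 1591 is composite.

322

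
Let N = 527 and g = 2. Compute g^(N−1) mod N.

64

2^1 ≡ 2 (mod 527)
2^2 ≡ 2^2 = 4 ≡ 4 (mod 527)
2^4 ≡ 4^2 = 16 ≡ 16 (mod 527)
2^8 ≡ 16^2 = 256 ≡ 256 (mod 527)
2^16 ≡ 256^2 = 65536 ≡ 188 (mod 527)
2^32 ≡ 188^2 = 35344 ≡ 35 (mod 527)
2^64 ≡ 35^2 = 1225 ≡ 171 (mod 527)
2^128 ≡ 171^2 = 29241 ≡ 256 (mod 527)
2^256 ≡ 256^2 = 65536 ≡ 188 (mod 527)
2^512 ≡ 188^2 = 35344 ≡ 35 (mod 527)
526 = 512 + 8 + 4 + 2 in binary powers of 2.
So 2^526 ≡ 35 · 256 · 16 · 4 ≡ 64 (mod 527).
Since 64 ≠ 1, base 2 is a Fermat witness: 527 is composite.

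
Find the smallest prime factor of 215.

215 is odd.
Digit sum 8, not divisible by 3.
Ends in 5: divisible by 5.

5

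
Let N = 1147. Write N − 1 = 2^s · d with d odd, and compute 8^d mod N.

450

1147 − 1 = 1146 = 2^1 · 573, so d = 573.
8^1 ≡ 8 (mod 1147)
8^2 ≡ 8^2 = 64 ≡ 64 (mod 1147)
8^4 ≡ 64^2 = 4096 ≡ 655 (mod 1147)
8^8 ≡ 655^2 = 429025 ≡ 47 (mod 1147)
8^16 ≡ 47^2 = 2209 ≡ 1062 (mod 1147)
8^32 ≡ 1062^2 = 1127844 ≡ 343 (mod 1147)
8^64 ≡ 343^2 = 117649 ≡ 655 (mod 1147)
8^128 ≡ 655^2 = 429025 ≡ 47 (mod 1147)
8^256 ≡ 47^2 = 2209 ≡ 1062 (mod 1147)
8^512 ≡ 1062^2 = 1127844 ≡ 343 (mod 1147)
573 = 512 + 32 + 16 + 8 + 4 + 1 in binary powers of 2.
So 8^573 ≡ 343 · 343 · 1062 · 47 · 655 · 8 ≡ 450 (mod 1147).
Squaring chain: 450; never reaches −1, so base 8 is a Miller–Rabin witness that 1147 is composite.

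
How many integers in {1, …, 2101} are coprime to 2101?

1900

Factor: 2101 = 11 · 191.
φ(2101) = (11−1) · (191−1) = 10 · 190 = 1900.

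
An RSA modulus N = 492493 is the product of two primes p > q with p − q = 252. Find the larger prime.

Since p = q + 252, we have 492493 = q(q + 252), so q² + 252q − 492493 = 0.
Discriminant: 252² + 4·492493 = 63504 + 1969972 = 2033476; √2033476 = 1426.
q = (−252 + 1426)/2 = 587, and p = q + 252 = 839.
Check: 587 · 839 = 492493.

839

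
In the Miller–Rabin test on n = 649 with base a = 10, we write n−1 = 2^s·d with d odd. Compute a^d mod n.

131

649 − 1 = 648 = 2^3 · 81, so d = 81.
10^1 ≡ 10 (mod 649)
10^2 ≡ 10^2 = 100 ≡ 100 (mod 649)
10^4 ≡ 100^2 = 10000 ≡ 265 (mod 649)
10^8 ≡ 265^2 = 70225 ≡ 133 (mod 649)
10^16 ≡ 133^2 = 17689 ≡ 166 (mod 649)
10^32 ≡ 166^2 = 27556 ≡ 298 (mod 649)
10^64 ≡ 298^2 = 88804 ≡ 540 (mod 649)
81 = 64 + 16 + 1 in binary powers of 2.
So 10^81 ≡ 540 · 166 · 10 ≡ 131 (mod 649).
Squaring chain: 131 → 287 → 595; never reaches −1, so base 10 is a Miller–Rabin witness that 649 is composite.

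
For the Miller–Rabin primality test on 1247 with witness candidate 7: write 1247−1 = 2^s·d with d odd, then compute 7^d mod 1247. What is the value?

639

1247 − 1 = 1246 = 2^1 · 623, so d = 623.
7^1 ≡ 7 (mod 1247)
7^2 ≡ 7^2 = 49 ≡ 49 (mod 1247)
7^4 ≡ 49^2 = 2401 ≡ 1154 (mod 1247)
7^8 ≡ 1154^2 = 1331716 ≡ 1167 (mod 1247)
7^16 ≡ 1167^2 = 1361889 ≡ 165 (mod 1247)
7^32 ≡ 165^2 = 27225 ≡ 1038 (mod 1247)
7^64 ≡ 1038^2 = 1077444 ≡ 36 (mod 1247)
7^128 ≡ 36^2 = 1296 ≡ 49 (mod 1247)
7^256 ≡ 49^2 = 2401 ≡ 1154 (mod 1247)
7^512 ≡ 1154^2 = 1331716 ≡ 1167 (mod 1247)
623 = 512 + 64 + 32 + 8 + 4 + 2 + 1 in binary powers of 2.
So 7^623 ≡ 1167 · 36 · 1038 · 1167 · 1154 · 49 · 7 ≡ 639 (mod 1247).
Squaring chain: 639; never reaches −1, so base 7 is a Miller–Rabin witness that 1247 is composite.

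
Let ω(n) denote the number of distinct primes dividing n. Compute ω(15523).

15523 = 19^2 · 43
15523 = 19^2 · 43, which has 2 distinct prime factors.

2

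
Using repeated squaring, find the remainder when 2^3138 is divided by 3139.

3057

2^1 ≡ 2 (mod 3139)
2^2 ≡ 2^2 = 4 ≡ 4 (mod 3139)
2^4 ≡ 4^2 = 16 ≡ 16 (mod 3139)
2^8 ≡ 16^2 = 256 ≡ 256 (mod 3139)
2^16 ≡ 256^2 = 65536 ≡ 2756 (mod 3139)
2^32 ≡ 2756^2 = 7595536 ≡ 2295 (mod 3139)
2^64 ≡ 2295^2 = 5267025 ≡ 2922 (mod 3139)
2^128 ≡ 2922^2 = 8538084 ≡ 4 (mod 3139)
2^256 ≡ 4^2 = 16 ≡ 16 (mod 3139)
2^512 ≡ 16^2 = 256 ≡ 256 (mod 3139)
2^1024 ≡ 256^2 = 65536 ≡ 2756 (mod 3139)
2^2048 ≡ 2756^2 = 7595536 ≡ 2295 (mod 3139)
3138 = 2048 + 1024 + 64 + 2 in binary powers of 2.
So 2^3138 ≡ 2295 · 2756 · 2922 · 4 ≡ 3057 (mod 3139).
Since 3057 ≠ 1, base 2 is a Fermat witness: 3139 is composite.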